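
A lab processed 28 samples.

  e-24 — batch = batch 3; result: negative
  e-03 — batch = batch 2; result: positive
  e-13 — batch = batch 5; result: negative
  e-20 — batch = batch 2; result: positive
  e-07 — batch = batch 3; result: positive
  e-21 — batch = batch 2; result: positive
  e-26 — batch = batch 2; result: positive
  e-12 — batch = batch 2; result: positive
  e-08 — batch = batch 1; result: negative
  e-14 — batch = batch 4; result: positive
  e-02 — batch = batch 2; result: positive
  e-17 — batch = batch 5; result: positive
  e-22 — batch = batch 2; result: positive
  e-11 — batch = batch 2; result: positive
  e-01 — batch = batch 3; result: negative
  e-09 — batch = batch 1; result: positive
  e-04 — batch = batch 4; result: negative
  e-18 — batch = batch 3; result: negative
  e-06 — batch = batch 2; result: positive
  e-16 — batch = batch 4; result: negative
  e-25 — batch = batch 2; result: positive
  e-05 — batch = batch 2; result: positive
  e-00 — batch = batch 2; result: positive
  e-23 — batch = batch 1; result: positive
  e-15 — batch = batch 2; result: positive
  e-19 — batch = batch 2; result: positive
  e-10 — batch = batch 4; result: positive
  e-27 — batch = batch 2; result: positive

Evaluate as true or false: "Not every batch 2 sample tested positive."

False

The determiner here denotes the relation: A ⊄ B (|A ∖ B| ≥ 1).
|A| = 15, |A ∩ B| = 15, |A ∖ B| = 0.
So the statement is false.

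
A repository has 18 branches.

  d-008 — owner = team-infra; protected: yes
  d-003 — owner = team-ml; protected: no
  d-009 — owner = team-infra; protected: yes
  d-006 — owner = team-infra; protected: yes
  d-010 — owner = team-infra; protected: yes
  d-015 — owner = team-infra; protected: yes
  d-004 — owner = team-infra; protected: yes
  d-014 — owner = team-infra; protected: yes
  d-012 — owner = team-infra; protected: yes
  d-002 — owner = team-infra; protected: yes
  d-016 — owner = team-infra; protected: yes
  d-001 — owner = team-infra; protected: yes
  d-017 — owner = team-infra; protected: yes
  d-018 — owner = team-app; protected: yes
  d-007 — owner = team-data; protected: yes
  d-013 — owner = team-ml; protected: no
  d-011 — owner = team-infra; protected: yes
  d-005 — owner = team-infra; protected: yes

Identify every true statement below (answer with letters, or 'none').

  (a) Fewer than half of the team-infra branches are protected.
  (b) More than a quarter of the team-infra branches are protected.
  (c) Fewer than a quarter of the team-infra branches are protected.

|A| = 14, |A ∩ B| = 14, |A ∖ B| = 0.
(a) |A ∩ B| < |A ∖ B|: fails.
(b) |A ∩ B| / |A| > 1/4: holds.
(c) |A ∩ B| / |A| < 1/4: fails.

(b)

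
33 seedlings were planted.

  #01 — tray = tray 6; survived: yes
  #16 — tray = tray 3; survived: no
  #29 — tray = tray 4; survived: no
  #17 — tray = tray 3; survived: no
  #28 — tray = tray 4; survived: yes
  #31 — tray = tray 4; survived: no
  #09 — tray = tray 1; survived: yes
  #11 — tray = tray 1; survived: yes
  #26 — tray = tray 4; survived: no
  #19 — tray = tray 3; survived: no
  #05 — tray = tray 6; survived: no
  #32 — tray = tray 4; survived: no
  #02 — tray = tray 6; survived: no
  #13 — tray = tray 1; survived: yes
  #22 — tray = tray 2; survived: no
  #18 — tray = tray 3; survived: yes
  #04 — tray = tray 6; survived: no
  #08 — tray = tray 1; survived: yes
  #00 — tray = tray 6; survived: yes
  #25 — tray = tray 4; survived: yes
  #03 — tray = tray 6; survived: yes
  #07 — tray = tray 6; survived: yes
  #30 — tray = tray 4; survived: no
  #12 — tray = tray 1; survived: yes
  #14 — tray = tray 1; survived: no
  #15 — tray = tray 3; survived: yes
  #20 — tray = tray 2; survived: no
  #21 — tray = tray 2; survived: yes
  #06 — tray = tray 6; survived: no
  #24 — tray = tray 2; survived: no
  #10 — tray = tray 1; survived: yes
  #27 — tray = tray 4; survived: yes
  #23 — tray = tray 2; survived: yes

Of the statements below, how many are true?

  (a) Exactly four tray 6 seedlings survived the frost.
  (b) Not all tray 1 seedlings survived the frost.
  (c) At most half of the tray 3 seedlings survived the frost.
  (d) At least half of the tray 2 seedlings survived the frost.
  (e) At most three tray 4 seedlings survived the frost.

4

(a) tray 6: |A| = 8, |A ∩ B| = 4; needs |A ∩ B| = 4 — true.
(b) tray 1: |A| = 7, |A ∩ B| = 6; needs A ⊄ B (|A ∖ B| ≥ 1) — true.
(c) tray 3: |A| = 5, |A ∩ B| = 2; needs |A ∩ B| ≤ |A ∖ B| — true.
(d) tray 2: |A| = 5, |A ∩ B| = 2; needs |A ∩ B| ≥ |A ∖ B| — false.
(e) tray 4: |A| = 8, |A ∩ B| = 3; needs |A ∩ B| ≤ 3 — true.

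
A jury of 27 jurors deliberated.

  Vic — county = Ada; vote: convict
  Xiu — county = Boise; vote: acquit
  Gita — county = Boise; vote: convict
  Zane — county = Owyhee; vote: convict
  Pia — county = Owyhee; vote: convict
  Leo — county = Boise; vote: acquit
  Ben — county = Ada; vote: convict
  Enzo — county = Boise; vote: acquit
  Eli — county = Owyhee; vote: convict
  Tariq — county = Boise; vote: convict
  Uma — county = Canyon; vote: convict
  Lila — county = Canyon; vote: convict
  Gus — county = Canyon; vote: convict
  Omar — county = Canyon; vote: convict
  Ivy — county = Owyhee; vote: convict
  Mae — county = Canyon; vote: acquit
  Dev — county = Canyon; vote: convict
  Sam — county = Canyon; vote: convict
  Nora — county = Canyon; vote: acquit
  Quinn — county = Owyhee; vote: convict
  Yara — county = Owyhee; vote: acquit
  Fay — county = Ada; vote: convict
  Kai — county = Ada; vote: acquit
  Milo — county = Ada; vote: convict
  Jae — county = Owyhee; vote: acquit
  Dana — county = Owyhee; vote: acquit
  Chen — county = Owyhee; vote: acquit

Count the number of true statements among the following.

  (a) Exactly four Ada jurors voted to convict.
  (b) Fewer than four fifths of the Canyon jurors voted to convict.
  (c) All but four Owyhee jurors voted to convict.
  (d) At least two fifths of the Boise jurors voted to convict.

4

(a) Ada: |A| = 5, |A ∩ B| = 4; needs |A ∩ B| = 4 — true.
(b) Canyon: |A| = 8, |A ∩ B| = 6; needs |A ∩ B| / |A| < 4/5 — true.
(c) Owyhee: |A| = 9, |A ∩ B| = 5; needs |A ∖ B| = 4 — true.
(d) Boise: |A| = 5, |A ∩ B| = 2; needs |A ∩ B| / |A| ≥ 2/5 — true.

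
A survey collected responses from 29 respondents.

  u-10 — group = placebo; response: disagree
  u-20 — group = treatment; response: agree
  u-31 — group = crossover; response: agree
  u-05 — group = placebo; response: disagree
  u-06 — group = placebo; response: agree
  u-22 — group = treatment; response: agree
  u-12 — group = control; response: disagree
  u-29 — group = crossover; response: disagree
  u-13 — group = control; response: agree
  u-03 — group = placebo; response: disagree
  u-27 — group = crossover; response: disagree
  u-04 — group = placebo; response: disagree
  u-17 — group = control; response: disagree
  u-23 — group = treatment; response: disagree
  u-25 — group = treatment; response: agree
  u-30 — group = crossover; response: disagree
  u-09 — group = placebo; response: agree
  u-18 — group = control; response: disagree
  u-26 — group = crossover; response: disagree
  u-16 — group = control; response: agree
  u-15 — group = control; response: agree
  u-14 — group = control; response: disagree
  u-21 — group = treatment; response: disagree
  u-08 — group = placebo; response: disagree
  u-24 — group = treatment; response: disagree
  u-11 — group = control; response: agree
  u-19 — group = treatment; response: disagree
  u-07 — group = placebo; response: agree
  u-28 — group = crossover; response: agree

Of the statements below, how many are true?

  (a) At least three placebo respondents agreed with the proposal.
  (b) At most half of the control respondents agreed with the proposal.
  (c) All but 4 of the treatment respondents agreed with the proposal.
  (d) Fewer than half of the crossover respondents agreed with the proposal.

4

(a) placebo: |A| = 8, |A ∩ B| = 3; needs |A ∩ B| ≥ 3 — true.
(b) control: |A| = 8, |A ∩ B| = 4; needs |A ∩ B| ≤ |A ∖ B| — true.
(c) treatment: |A| = 7, |A ∩ B| = 3; needs |A ∖ B| = 4 — true.
(d) crossover: |A| = 6, |A ∩ B| = 2; needs |A ∩ B| < |A ∖ B| — true.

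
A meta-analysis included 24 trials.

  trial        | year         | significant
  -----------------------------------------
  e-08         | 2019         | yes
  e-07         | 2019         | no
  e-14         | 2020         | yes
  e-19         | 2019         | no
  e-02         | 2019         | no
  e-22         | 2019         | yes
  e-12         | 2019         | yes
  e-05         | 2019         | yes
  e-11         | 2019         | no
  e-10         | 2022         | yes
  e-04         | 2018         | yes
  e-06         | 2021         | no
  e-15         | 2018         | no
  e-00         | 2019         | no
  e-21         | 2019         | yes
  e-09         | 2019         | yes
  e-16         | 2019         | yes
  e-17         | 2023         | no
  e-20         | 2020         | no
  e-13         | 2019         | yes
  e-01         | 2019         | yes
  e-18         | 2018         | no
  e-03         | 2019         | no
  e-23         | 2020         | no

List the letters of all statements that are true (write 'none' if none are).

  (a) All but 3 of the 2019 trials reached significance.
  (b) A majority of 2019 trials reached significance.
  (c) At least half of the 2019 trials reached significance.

(b), (c)

|A| = 15, |A ∩ B| = 9, |A ∖ B| = 6.
(a) |A ∖ B| = 3: fails.
(b) |A ∩ B| > |A ∖ B|: holds.
(c) |A ∩ B| ≥ |A ∖ B|: holds.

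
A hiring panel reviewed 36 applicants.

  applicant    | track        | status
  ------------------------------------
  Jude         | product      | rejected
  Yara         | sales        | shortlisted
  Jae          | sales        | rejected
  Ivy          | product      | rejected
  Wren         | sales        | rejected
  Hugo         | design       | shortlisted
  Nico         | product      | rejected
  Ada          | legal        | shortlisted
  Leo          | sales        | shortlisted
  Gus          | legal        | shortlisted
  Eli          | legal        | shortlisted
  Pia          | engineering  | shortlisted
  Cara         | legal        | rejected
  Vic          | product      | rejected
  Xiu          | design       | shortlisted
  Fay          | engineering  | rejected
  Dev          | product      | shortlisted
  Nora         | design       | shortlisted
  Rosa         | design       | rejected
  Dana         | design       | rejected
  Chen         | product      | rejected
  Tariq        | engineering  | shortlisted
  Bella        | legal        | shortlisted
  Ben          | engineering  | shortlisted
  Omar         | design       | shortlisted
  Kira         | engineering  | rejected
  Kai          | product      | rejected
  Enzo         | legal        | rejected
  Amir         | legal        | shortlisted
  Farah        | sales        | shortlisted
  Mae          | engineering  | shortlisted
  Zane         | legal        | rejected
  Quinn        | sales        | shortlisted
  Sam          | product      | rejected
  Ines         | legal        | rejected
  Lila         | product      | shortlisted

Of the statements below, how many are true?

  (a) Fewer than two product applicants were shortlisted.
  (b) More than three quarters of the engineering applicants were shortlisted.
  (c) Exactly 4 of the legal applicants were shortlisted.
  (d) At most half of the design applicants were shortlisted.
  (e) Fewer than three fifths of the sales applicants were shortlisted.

0

(a) product: |A| = 9, |A ∩ B| = 2; needs |A ∩ B| < 2 — false.
(b) engineering: |A| = 6, |A ∩ B| = 4; needs |A ∩ B| / |A| > 3/4 — false.
(c) legal: |A| = 9, |A ∩ B| = 5; needs |A ∩ B| = 4 — false.
(d) design: |A| = 6, |A ∩ B| = 4; needs |A ∩ B| ≤ |A ∖ B| — false.
(e) sales: |A| = 6, |A ∩ B| = 4; needs |A ∩ B| / |A| < 3/5 — false.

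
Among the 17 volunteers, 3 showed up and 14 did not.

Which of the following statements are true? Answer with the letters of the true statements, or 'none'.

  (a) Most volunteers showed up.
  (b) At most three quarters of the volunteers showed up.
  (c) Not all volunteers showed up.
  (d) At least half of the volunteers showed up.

|A| = 17, |A ∩ B| = 3, |A ∖ B| = 14.
(a) |A ∩ B| > |A ∖ B|: fails.
(b) |A ∩ B| / |A| ≤ 3/4: holds.
(c) A ⊄ B (|A ∖ B| ≥ 1): holds.
(d) |A ∩ B| ≥ |A ∖ B|: fails.

(b), (c)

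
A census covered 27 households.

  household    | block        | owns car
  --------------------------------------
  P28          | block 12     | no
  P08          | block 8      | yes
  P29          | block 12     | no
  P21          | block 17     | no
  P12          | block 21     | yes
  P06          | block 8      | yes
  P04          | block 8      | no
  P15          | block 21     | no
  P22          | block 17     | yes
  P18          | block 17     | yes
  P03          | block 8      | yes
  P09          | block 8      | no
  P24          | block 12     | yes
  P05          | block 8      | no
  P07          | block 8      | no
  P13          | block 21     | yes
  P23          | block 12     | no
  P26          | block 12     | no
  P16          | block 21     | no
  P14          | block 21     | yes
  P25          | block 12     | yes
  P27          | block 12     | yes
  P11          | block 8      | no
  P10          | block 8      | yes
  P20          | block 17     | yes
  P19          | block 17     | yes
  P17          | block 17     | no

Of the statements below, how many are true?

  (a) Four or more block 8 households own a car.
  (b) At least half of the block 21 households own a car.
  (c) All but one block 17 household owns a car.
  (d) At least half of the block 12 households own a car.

(a) block 8: |A| = 9, |A ∩ B| = 4; needs |A ∩ B| ≥ 4 — true.
(b) block 21: |A| = 5, |A ∩ B| = 3; needs |A ∩ B| ≥ |A ∖ B| — true.
(c) block 17: |A| = 6, |A ∩ B| = 4; needs |A ∖ B| = 1 — false.
(d) block 12: |A| = 7, |A ∩ B| = 3; needs |A ∩ B| ≥ |A ∖ B| — false.

2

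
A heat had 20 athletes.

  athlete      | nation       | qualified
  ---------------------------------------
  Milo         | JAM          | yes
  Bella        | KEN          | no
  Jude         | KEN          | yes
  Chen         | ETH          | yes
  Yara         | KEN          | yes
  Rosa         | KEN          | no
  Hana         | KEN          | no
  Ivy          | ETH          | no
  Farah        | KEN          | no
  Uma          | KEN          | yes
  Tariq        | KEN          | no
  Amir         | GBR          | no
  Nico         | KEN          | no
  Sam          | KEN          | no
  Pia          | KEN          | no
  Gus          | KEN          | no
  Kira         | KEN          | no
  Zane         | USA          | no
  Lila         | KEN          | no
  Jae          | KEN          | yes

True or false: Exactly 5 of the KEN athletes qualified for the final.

False

Truth condition: |A ∩ B| = 5.
|A| = 15, |A ∩ B| = 4, |A ∖ B| = 11.
|A ∩ B| = 4, so the statement is false.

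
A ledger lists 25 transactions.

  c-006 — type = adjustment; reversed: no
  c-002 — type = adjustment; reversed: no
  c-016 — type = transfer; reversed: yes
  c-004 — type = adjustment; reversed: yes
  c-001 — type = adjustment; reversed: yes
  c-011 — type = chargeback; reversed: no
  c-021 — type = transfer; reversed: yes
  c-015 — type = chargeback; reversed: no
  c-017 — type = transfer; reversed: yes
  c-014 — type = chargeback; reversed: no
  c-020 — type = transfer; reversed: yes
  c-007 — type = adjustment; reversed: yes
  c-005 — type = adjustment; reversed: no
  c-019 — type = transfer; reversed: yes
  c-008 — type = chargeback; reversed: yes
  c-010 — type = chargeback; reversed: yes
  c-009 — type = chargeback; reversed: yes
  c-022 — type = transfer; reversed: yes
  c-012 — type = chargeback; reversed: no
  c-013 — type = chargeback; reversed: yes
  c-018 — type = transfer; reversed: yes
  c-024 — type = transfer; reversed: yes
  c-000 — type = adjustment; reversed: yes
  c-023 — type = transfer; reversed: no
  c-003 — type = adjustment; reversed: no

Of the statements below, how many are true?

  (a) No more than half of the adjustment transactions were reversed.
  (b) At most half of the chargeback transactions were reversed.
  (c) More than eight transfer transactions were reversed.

2

(a) adjustment: |A| = 8, |A ∩ B| = 4; needs |A ∩ B| ≤ |A ∖ B| — true.
(b) chargeback: |A| = 8, |A ∩ B| = 4; needs |A ∩ B| ≤ |A ∖ B| — true.
(c) transfer: |A| = 9, |A ∩ B| = 8; needs |A ∩ B| > 8 — false.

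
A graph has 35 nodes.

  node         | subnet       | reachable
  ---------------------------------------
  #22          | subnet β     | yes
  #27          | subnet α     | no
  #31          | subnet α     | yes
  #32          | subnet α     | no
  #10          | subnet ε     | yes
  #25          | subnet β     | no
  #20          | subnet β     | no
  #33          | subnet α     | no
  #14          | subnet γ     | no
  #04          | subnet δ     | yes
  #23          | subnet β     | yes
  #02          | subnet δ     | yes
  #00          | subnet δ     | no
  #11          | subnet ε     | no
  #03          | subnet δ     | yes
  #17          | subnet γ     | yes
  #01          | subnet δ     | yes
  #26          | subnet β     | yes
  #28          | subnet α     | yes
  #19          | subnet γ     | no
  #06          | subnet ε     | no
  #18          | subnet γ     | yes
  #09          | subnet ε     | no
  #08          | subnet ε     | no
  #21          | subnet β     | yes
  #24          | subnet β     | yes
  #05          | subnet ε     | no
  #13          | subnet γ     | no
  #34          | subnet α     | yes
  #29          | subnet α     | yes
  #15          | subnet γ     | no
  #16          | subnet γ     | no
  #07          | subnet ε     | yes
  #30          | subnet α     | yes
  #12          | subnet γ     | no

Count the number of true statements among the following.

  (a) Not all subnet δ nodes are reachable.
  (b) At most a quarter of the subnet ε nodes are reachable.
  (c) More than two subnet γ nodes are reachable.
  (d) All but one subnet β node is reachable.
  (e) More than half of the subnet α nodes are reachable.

2

(a) subnet δ: |A| = 5, |A ∩ B| = 4; needs A ⊄ B (|A ∖ B| ≥ 1) — true.
(b) subnet ε: |A| = 7, |A ∩ B| = 2; needs |A ∩ B| / |A| ≤ 1/4 — false.
(c) subnet γ: |A| = 8, |A ∩ B| = 2; needs |A ∩ B| > 2 — false.
(d) subnet β: |A| = 7, |A ∩ B| = 5; needs |A ∖ B| = 1 — false.
(e) subnet α: |A| = 8, |A ∩ B| = 5; needs |A ∩ B| > |A ∖ B| — true.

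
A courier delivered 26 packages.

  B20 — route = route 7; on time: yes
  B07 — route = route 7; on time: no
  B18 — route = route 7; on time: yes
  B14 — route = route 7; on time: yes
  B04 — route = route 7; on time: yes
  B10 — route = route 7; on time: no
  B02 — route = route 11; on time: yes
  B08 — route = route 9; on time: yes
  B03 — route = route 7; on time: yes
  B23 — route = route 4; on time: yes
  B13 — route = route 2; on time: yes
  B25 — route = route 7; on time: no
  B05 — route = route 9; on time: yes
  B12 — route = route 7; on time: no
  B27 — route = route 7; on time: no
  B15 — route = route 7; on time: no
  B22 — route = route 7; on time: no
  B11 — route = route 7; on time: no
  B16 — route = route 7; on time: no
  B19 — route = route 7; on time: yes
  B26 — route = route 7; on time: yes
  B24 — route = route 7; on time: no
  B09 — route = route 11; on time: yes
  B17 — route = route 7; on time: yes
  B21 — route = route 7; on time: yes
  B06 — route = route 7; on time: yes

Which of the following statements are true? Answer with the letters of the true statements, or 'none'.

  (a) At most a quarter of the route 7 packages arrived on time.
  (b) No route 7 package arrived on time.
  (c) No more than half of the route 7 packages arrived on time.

(c)

|A| = 20, |A ∩ B| = 10, |A ∖ B| = 10.
(a) |A ∩ B| / |A| ≤ 1/4: fails.
(b) A ∩ B = ∅ (|A ∩ B| = 0): fails.
(c) |A ∩ B| ≤ |A ∖ B|: holds.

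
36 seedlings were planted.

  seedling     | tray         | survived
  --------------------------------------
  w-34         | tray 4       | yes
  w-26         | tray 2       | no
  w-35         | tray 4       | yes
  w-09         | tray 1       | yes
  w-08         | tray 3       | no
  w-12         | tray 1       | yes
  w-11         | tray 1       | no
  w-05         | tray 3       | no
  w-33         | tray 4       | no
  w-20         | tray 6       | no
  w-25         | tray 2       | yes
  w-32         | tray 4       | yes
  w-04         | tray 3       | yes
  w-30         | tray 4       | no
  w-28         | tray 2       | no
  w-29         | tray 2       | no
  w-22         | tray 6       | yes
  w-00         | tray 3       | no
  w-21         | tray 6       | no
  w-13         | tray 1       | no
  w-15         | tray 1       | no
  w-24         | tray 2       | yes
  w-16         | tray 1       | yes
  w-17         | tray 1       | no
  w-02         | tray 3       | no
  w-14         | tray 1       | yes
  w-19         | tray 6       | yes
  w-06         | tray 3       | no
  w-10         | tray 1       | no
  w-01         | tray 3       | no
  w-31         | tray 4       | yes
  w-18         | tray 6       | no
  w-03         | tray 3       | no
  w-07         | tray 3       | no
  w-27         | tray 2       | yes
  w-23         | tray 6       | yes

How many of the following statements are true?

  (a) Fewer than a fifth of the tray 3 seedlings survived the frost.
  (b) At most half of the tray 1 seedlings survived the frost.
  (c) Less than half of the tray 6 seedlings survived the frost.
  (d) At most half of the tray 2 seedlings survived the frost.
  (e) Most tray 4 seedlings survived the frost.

(a) tray 3: |A| = 9, |A ∩ B| = 1; needs |A ∩ B| / |A| < 1/5 — true.
(b) tray 1: |A| = 9, |A ∩ B| = 4; needs |A ∩ B| ≤ |A ∖ B| — true.
(c) tray 6: |A| = 6, |A ∩ B| = 3; needs |A ∩ B| < |A ∖ B| — false.
(d) tray 2: |A| = 6, |A ∩ B| = 3; needs |A ∩ B| ≤ |A ∖ B| — true.
(e) tray 4: |A| = 6, |A ∩ B| = 4; needs |A ∩ B| > |A ∖ B| — true.

4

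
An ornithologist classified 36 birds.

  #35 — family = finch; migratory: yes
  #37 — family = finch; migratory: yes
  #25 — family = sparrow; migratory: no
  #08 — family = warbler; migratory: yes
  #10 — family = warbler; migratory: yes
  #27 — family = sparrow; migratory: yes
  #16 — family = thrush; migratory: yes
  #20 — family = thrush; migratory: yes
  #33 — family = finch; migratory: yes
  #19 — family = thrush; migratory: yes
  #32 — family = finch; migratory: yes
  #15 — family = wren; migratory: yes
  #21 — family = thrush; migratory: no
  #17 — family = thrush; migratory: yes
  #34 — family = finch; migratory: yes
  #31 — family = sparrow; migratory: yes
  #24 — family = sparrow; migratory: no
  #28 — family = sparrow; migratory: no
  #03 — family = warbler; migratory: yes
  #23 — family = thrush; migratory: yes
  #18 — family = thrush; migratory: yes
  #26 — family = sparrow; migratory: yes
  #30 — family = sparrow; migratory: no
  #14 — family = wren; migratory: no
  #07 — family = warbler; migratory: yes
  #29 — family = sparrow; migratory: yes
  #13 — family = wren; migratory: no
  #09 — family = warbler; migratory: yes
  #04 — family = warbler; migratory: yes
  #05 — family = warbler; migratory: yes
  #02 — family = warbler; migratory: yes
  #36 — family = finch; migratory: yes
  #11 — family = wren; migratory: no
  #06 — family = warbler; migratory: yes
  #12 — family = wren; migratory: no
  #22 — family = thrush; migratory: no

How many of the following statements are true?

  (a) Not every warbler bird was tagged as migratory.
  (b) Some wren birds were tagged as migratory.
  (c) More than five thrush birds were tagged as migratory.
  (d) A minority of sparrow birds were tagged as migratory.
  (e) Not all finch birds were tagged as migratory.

(a) warbler: |A| = 9, |A ∩ B| = 9; needs A ⊄ B (|A ∖ B| ≥ 1) — false.
(b) wren: |A| = 5, |A ∩ B| = 1; needs A ∩ B ≠ ∅ (|A ∩ B| ≥ 1) — true.
(c) thrush: |A| = 8, |A ∩ B| = 6; needs |A ∩ B| > 5 — true.
(d) sparrow: |A| = 8, |A ∩ B| = 4; needs |A ∩ B| < |A ∖ B| — false.
(e) finch: |A| = 6, |A ∩ B| = 6; needs A ⊄ B (|A ∖ B| ≥ 1) — false.

2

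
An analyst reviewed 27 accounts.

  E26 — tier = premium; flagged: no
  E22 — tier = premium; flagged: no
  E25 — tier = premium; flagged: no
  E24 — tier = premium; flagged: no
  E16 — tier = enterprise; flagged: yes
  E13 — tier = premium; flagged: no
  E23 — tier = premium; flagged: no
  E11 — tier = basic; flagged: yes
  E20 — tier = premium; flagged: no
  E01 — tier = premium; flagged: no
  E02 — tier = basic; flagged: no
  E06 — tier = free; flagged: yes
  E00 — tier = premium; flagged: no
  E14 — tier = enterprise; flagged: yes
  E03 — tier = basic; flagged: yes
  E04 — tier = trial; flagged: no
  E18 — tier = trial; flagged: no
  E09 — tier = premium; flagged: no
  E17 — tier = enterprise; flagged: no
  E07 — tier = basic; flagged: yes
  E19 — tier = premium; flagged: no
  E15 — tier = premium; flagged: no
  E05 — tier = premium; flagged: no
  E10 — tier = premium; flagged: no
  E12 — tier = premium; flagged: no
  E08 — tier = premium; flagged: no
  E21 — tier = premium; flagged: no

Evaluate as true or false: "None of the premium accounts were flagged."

'None of the premium accounts were flagged' holds iff A ∩ B = ∅ (|A ∩ B| = 0).
|A| = 17, |A ∩ B| = 0, |A ∖ B| = 17.
So the statement is true.

True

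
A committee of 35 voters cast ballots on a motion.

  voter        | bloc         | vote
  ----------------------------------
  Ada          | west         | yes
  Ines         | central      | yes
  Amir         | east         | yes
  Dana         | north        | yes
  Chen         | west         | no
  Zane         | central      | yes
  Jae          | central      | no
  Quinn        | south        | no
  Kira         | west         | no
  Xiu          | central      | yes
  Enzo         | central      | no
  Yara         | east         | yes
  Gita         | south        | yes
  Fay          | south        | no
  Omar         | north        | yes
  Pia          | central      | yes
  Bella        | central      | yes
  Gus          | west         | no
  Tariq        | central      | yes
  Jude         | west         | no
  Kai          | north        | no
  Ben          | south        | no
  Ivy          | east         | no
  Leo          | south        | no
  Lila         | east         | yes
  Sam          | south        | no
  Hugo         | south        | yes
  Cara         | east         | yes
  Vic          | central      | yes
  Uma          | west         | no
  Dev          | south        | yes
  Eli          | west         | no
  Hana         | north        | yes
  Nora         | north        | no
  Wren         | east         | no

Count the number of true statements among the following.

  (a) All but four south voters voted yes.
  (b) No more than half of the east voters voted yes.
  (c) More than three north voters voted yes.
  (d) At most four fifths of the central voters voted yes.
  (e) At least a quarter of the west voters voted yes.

1

(a) south: |A| = 8, |A ∩ B| = 3; needs |A ∖ B| = 4 — false.
(b) east: |A| = 6, |A ∩ B| = 4; needs |A ∩ B| ≤ |A ∖ B| — false.
(c) north: |A| = 5, |A ∩ B| = 3; needs |A ∩ B| > 3 — false.
(d) central: |A| = 9, |A ∩ B| = 7; needs |A ∩ B| / |A| ≤ 4/5 — true.
(e) west: |A| = 7, |A ∩ B| = 1; needs |A ∩ B| / |A| ≥ 1/4 — false.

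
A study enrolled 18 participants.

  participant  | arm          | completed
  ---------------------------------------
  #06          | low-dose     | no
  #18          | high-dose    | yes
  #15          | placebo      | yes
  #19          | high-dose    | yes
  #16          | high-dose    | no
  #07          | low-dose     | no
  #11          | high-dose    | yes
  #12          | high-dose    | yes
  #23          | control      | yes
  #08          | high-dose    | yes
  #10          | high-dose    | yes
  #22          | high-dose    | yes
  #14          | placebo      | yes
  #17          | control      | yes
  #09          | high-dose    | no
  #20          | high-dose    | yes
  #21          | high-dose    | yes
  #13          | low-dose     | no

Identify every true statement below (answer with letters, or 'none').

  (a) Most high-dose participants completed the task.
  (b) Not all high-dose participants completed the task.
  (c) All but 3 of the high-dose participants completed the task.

(a), (b)

|A| = 11, |A ∩ B| = 9, |A ∖ B| = 2.
(a) |A ∩ B| > |A ∖ B|: holds.
(b) A ⊄ B (|A ∖ B| ≥ 1): holds.
(c) |A ∖ B| = 3: fails.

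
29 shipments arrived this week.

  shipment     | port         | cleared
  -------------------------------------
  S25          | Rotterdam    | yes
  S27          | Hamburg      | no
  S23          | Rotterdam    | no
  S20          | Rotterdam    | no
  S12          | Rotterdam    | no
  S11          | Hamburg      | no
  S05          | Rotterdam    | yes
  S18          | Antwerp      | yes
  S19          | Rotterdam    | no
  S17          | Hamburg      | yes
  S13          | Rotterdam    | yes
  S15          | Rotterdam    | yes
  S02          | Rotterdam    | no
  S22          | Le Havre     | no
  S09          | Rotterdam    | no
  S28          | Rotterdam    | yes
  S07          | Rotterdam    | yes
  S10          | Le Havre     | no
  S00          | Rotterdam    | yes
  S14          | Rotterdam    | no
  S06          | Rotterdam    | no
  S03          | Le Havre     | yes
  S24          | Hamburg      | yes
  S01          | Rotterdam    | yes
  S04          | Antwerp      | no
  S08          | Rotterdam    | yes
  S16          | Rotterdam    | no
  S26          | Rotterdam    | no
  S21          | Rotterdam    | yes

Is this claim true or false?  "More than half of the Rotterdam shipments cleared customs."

False

Truth condition: |A ∩ B| > |A ∖ B|.
|A| = 20, |A ∩ B| = 10, |A ∖ B| = 10.
10 = 10, so the statement is false.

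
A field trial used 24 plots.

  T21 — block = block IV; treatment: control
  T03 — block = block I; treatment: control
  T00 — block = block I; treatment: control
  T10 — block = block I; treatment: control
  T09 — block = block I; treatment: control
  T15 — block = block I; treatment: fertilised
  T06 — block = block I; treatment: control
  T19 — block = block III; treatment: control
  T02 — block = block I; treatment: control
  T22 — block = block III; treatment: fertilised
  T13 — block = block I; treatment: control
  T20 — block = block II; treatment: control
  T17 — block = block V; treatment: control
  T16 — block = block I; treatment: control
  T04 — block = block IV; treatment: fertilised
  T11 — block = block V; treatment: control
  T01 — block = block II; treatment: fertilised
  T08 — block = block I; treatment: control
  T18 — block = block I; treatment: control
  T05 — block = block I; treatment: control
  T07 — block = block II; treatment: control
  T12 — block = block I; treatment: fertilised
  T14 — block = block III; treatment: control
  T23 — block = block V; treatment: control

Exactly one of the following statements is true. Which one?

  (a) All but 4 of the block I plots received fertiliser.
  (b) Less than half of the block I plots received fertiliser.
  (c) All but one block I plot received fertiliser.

|A| = 13, |A ∩ B| = 2, |A ∖ B| = 11.
(a) requires |A ∖ B| = 4: false.
(b) requires |A ∩ B| < |A ∖ B|: true.
(c) requires |A ∖ B| = 1: false.

(b)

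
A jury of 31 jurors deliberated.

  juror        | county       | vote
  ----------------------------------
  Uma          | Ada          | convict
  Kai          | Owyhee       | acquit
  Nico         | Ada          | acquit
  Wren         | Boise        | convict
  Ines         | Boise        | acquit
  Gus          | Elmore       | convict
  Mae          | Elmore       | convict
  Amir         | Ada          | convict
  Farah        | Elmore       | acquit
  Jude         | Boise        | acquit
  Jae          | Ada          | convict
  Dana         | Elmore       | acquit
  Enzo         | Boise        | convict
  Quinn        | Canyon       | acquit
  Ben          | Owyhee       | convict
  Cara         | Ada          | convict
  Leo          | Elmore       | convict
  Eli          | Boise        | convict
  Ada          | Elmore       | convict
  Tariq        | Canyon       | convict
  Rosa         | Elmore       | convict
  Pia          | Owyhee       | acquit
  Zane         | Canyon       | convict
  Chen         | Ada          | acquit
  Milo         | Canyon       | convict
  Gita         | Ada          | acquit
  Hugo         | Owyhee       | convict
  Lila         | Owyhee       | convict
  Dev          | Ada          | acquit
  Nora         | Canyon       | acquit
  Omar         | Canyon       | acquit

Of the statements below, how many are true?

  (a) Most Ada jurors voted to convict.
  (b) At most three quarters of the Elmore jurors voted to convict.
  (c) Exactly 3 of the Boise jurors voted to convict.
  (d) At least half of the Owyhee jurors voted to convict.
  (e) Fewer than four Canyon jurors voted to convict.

(a) Ada: |A| = 8, |A ∩ B| = 4; needs |A ∩ B| > |A ∖ B| — false.
(b) Elmore: |A| = 7, |A ∩ B| = 5; needs |A ∩ B| / |A| ≤ 3/4 — true.
(c) Boise: |A| = 5, |A ∩ B| = 3; needs |A ∩ B| = 3 — true.
(d) Owyhee: |A| = 5, |A ∩ B| = 3; needs |A ∩ B| ≥ |A ∖ B| — true.
(e) Canyon: |A| = 6, |A ∩ B| = 3; needs |A ∩ B| < 4 — true.

4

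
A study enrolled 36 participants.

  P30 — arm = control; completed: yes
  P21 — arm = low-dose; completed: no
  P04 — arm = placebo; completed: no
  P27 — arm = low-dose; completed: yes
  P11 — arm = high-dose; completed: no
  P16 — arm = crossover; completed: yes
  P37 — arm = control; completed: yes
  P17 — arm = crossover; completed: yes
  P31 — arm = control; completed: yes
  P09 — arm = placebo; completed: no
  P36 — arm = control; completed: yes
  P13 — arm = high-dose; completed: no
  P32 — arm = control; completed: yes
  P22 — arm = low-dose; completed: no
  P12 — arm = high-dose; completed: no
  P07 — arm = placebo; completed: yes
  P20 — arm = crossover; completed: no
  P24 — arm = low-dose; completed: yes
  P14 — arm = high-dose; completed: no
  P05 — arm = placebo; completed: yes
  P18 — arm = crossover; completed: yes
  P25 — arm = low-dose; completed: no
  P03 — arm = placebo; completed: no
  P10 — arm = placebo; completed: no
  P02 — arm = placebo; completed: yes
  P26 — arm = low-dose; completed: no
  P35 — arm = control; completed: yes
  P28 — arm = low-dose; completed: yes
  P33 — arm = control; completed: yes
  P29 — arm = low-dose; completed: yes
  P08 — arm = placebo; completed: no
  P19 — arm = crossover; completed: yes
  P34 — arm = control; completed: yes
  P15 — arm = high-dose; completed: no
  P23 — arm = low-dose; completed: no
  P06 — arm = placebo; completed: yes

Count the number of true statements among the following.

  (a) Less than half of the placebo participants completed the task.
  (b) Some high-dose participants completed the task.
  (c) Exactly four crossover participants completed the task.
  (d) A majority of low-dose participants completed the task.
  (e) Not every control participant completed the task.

(a) placebo: |A| = 9, |A ∩ B| = 4; needs |A ∩ B| < |A ∖ B| — true.
(b) high-dose: |A| = 5, |A ∩ B| = 0; needs A ∩ B ≠ ∅ (|A ∩ B| ≥ 1) — false.
(c) crossover: |A| = 5, |A ∩ B| = 4; needs |A ∩ B| = 4 — true.
(d) low-dose: |A| = 9, |A ∩ B| = 4; needs |A ∩ B| > |A ∖ B| — false.
(e) control: |A| = 8, |A ∩ B| = 8; needs A ⊄ B (|A ∖ B| ≥ 1) — false.

2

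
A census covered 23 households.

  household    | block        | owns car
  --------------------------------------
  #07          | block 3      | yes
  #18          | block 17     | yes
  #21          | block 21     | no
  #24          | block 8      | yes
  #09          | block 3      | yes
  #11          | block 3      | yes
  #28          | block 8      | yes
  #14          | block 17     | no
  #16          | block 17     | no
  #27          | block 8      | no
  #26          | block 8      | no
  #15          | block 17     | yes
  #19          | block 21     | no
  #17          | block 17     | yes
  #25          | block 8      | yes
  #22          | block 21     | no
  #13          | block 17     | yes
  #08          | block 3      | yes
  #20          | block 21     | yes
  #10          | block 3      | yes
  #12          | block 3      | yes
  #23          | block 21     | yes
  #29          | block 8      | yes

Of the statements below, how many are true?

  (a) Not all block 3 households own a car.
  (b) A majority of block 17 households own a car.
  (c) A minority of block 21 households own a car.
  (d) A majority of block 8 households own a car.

(a) block 3: |A| = 6, |A ∩ B| = 6; needs A ⊄ B (|A ∖ B| ≥ 1) — false.
(b) block 17: |A| = 6, |A ∩ B| = 4; needs |A ∩ B| > |A ∖ B| — true.
(c) block 21: |A| = 5, |A ∩ B| = 2; needs |A ∩ B| < |A ∖ B| — true.
(d) block 8: |A| = 6, |A ∩ B| = 4; needs |A ∩ B| > |A ∖ B| — true.

3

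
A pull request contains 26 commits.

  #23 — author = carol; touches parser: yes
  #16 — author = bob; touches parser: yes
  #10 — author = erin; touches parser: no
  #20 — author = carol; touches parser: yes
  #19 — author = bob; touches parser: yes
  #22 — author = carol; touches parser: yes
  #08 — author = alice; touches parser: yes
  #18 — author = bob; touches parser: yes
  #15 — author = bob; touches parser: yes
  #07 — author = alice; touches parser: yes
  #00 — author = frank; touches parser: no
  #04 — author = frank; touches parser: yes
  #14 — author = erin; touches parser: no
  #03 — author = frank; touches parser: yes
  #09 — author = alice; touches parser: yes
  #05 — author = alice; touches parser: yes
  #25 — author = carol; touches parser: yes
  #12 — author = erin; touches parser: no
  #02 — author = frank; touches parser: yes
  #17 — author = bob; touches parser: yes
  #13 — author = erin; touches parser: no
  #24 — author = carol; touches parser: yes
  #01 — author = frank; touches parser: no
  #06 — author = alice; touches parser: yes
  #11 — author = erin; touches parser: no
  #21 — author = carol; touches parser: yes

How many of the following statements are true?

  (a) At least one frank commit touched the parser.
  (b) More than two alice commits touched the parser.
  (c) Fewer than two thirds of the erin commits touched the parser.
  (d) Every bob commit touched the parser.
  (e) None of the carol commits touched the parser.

(a) frank: |A| = 5, |A ∩ B| = 3; needs A ∩ B ≠ ∅ (|A ∩ B| ≥ 1) — true.
(b) alice: |A| = 5, |A ∩ B| = 5; needs |A ∩ B| > 2 — true.
(c) erin: |A| = 5, |A ∩ B| = 0; needs |A ∩ B| / |A| < 2/3 — true.
(d) bob: |A| = 5, |A ∩ B| = 5; needs A ⊆ B, i.e. every element of A is in B (|A ∖ B| = 0) — true.
(e) carol: |A| = 6, |A ∩ B| = 6; needs A ∩ B = ∅ (|A ∩ B| = 0) — false.

4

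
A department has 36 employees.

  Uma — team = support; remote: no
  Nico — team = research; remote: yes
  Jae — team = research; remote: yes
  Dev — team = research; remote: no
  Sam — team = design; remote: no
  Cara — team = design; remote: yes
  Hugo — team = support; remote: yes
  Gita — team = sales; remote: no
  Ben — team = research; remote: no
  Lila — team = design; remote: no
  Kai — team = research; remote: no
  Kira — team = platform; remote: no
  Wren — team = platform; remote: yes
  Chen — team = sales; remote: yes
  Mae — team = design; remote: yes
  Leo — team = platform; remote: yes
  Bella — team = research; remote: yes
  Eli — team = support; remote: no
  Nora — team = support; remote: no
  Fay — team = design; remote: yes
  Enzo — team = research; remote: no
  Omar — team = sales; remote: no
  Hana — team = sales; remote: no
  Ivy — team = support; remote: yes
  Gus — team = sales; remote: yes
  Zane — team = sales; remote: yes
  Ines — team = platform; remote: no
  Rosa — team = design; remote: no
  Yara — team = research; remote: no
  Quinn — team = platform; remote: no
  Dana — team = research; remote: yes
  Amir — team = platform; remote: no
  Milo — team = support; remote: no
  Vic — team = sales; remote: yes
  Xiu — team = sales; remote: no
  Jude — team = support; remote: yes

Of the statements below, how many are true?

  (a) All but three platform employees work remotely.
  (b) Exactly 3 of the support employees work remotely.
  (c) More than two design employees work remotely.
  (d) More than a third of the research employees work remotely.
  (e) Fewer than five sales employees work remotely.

(a) platform: |A| = 6, |A ∩ B| = 2; needs |A ∖ B| = 3 — false.
(b) support: |A| = 7, |A ∩ B| = 3; needs |A ∩ B| = 3 — true.
(c) design: |A| = 6, |A ∩ B| = 3; needs |A ∩ B| > 2 — true.
(d) research: |A| = 9, |A ∩ B| = 4; needs |A ∩ B| / |A| > 1/3 — true.
(e) sales: |A| = 8, |A ∩ B| = 4; needs |A ∩ B| < 5 — true.

4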